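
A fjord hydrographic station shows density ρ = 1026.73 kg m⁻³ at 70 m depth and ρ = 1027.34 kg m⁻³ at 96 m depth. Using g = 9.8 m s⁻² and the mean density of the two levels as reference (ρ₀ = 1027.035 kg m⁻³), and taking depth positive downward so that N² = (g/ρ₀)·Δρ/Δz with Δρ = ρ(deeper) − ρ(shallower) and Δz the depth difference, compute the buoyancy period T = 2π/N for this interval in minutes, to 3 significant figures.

7.00 min

Δρ = 1027.34 − 1026.73 = 0.61 kg m⁻³ over Δz = 96 − 70 = 26 m.
N² = (9.8/1027.035) × (0.61/26) = 2.2387 × 10⁻⁴ s⁻².
N = √(2.2387 × 10⁻⁴) = 0.014962 rad s⁻¹, so T = 2π/N = 419.94 s = 6.9990 min ≈ 7.00 min.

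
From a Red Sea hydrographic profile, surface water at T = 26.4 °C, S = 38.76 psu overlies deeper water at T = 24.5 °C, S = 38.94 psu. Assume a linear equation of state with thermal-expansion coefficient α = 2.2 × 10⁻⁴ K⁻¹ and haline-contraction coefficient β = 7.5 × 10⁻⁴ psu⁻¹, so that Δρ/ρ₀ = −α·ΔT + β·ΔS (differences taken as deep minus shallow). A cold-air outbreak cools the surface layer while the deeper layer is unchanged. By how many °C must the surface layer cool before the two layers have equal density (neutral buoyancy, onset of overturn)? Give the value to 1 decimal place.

Neutral buoyancy requires Δρ = 0, i.e. −α(T_deep − T_surf′) + β(S_deep − S_surf) = 0.
T_surf′ = T_deep − (β/α)·ΔS = 24.5 − (7.5 × 10⁻⁴/2.2 × 10⁻⁴)·(+0.18) = 23.886 °C.
Cooling required: 26.4 − (23.886) = 2.514 °C.

2.5 °C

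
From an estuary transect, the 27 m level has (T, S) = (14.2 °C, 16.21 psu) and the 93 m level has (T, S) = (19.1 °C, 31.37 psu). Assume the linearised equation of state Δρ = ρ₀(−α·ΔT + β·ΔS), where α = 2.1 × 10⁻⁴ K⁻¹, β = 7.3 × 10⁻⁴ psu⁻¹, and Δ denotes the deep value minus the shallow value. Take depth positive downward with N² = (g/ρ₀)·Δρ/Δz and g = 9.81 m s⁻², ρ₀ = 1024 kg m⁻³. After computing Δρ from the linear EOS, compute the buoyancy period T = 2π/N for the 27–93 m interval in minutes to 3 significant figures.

2.71 min

ΔT = +4.9 K, ΔS = +15.16 psu (deep − shallow).
Δρ/ρ₀ = −αΔT + βΔS = -1.029 × 10⁻³ + 0.0110668 = 0.0100378, so Δρ ≈ 10.28 kg m⁻³.
N² = (g/ρ₀)·Δρ/Δz = g·(Δρ/ρ₀)/Δz = 9.81 × 0.0100378 / 66 = 1.4920 × 10⁻³ s⁻².
N = √(1.4920 × 10⁻³) = 0.038626 rad s⁻¹ → T = 2π/N = 162.67 s = 2.7112 min ≈ 2.71 min.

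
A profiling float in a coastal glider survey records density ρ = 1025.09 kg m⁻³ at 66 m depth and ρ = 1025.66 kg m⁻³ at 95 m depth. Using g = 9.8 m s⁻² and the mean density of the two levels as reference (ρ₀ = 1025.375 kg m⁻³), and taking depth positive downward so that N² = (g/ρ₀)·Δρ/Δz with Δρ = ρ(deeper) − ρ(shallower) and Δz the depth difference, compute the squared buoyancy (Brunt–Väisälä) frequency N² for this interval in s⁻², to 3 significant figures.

1.88 × 10⁻⁴ s⁻²

Δρ = 1025.66 − 1025.09 = 0.57 kg m⁻³ over Δz = 95 − 66 = 29 m.
N² = (9.8/1025.375) × (0.57/29) = 1.8785 × 10⁻⁴ s⁻² ≈ 1.88 × 10⁻⁴ s⁻².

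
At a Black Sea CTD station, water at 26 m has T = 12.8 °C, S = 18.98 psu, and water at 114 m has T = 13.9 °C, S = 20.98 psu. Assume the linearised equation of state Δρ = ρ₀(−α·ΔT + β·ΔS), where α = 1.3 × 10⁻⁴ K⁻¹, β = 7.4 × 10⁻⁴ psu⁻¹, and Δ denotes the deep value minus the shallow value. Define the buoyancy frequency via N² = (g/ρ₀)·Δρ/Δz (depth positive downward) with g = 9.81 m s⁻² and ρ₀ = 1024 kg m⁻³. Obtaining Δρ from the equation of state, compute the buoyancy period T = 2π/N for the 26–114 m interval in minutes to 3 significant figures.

ΔT = +1.1 K, ΔS = +2.00 psu (deep − shallow).
Δρ/ρ₀ = −αΔT + βΔS = -1.43 × 10⁻⁴ + 1.48 × 10⁻³ = 1.337 × 10⁻³, so Δρ ≈ 1.369 kg m⁻³.
N² = (g/ρ₀)·Δρ/Δz = g·(Δρ/ρ₀)/Δz = 9.81 × 1.337 × 10⁻³ / 88 = 1.4905 × 10⁻⁴ s⁻².
N = √(1.4905 × 10⁻⁴) = 0.012209 rad s⁻¹ → T = 2π/N = 514.64 s = 8.5773 min ≈ 8.58 min.

8.58 min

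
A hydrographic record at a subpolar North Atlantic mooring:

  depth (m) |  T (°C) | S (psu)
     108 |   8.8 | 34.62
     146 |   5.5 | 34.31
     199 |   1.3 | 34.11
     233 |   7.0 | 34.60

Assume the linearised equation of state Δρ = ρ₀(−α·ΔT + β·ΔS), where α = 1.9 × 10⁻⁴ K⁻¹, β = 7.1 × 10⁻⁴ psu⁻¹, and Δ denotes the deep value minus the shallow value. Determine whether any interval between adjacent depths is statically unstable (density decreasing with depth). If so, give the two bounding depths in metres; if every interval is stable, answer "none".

199–233 m

Evaluate Δρ/ρ₀ = −αΔT + βΔS across each adjacent pair:
  108–146 m: −αΔT+βΔS = −(1.9 × 10⁻⁴)(-3.3)+(7.1 × 10⁻⁴)(-0.31) = 4.1 × 10⁻⁴ → stable
  146–199 m: −αΔT+βΔS = −(1.9 × 10⁻⁴)(-4.2)+(7.1 × 10⁻⁴)(-0.20) = 6.6 × 10⁻⁴ → stable
  199–233 m: −αΔT+βΔS = −(1.9 × 10⁻⁴)(+5.7)+(7.1 × 10⁻⁴)(+0.49) = -7.4 × 10⁻⁴ → UNSTABLE
The 199–233 m interval has Δρ < 0: lighter water underlies denser water.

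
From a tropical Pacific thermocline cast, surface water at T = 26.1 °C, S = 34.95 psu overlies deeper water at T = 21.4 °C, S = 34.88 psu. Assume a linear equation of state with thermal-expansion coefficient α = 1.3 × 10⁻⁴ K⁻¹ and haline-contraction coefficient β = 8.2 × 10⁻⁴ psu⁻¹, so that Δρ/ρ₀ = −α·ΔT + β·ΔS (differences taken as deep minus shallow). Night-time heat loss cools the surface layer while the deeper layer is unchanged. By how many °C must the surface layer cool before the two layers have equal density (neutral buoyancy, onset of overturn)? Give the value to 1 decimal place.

4.3 °C

Neutral buoyancy requires Δρ = 0, i.e. −α(T_deep − T_surf′) + β(S_deep − S_surf) = 0.
T_surf′ = T_deep − (β/α)·ΔS = 21.4 − (8.2 × 10⁻⁴/1.3 × 10⁻⁴)·(-0.07) = 21.842 °C.
Cooling required: 26.1 − (21.842) = 4.258 °C.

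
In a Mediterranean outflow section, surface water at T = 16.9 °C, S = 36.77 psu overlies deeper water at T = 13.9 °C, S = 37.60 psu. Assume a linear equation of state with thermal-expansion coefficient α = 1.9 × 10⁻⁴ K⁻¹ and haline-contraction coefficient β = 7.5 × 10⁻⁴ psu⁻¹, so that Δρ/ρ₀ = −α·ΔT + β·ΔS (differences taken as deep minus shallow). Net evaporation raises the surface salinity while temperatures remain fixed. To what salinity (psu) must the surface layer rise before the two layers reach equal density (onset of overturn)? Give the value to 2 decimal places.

Neutral buoyancy requires −α(T_deep − T_surf) + β(S_deep − S_surf′) = 0.
S_surf′ = S_deep − (α/β)·ΔT = 37.60 − (1.9 × 10⁻⁴/7.5 × 10⁻⁴)·(-3.0) = 38.3600 psu.
Increase required: 38.3600 − 36.77 = 1.5900 psu.

38.36 psu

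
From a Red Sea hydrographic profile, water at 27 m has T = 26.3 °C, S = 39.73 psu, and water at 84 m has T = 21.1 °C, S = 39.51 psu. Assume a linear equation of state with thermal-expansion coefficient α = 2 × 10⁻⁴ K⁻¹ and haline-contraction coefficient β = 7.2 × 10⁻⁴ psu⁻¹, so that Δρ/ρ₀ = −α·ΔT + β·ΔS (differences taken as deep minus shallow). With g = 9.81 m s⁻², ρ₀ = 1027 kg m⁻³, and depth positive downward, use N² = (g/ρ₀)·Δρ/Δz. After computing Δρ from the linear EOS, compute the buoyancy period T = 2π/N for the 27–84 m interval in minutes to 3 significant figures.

8.50 min

ΔT = -5.2 K, ΔS = -0.22 psu (deep − shallow).
Δρ/ρ₀ = −αΔT + βΔS = 1.04 × 10⁻³ − 1.584 × 10⁻⁴ = 8.816 × 10⁻⁴, so Δρ ≈ 0.9054 kg m⁻³.
N² = (g/ρ₀)·Δρ/Δz = g·(Δρ/ρ₀)/Δz = 9.81 × 8.816 × 10⁻⁴ / 57 = 1.5173 × 10⁻⁴ s⁻².
N = √(1.5173 × 10⁻⁴) = 0.012318 rad s⁻¹ → T = 2π/N = 510.08 s = 8.5013 min ≈ 8.50 min.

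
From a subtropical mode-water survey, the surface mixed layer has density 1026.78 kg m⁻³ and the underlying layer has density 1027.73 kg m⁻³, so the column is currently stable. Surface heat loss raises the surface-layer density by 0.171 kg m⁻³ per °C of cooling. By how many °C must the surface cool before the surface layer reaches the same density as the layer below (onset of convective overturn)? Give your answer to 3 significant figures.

5.56 °C

Density deficit of the surface layer: 1027.73 − 1026.78 = 0.95 kg m⁻³.
Required change = 0.95 / 0.171 = 5.56 °C.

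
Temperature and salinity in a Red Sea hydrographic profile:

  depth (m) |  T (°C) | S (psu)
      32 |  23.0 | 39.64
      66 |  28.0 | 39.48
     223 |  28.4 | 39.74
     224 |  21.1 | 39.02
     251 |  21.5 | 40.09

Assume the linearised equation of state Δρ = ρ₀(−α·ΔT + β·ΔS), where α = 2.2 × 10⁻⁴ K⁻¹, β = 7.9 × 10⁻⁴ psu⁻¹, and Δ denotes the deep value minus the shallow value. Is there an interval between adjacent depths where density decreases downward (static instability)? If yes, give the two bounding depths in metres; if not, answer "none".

Evaluate Δρ/ρ₀ = −αΔT + βΔS across each adjacent pair:
  32–66 m: −αΔT+βΔS = −(2.2 × 10⁻⁴)(+5.0)+(7.9 × 10⁻⁴)(-0.16) = -1.2 × 10⁻³ → UNSTABLE
  66–223 m: −αΔT+βΔS = −(2.2 × 10⁻⁴)(+0.4)+(7.9 × 10⁻⁴)(+0.26) = 1.2 × 10⁻⁴ → stable
  223–224 m: −αΔT+βΔS = −(2.2 × 10⁻⁴)(-7.3)+(7.9 × 10⁻⁴)(-0.72) = 1.0 × 10⁻³ → stable
  224–251 m: −αΔT+βΔS = −(2.2 × 10⁻⁴)(+0.4)+(7.9 × 10⁻⁴)(+1.07) = 7.6 × 10⁻⁴ → stable
The 32–66 m interval has Δρ < 0: lighter water underlies denser water.

32–66 m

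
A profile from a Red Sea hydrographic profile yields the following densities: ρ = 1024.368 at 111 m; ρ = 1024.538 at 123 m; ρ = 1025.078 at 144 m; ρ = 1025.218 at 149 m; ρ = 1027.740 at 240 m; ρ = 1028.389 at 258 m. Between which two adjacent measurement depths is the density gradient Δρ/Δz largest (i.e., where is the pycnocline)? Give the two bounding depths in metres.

240–258 m

Compute the density gradient over each adjacent pair:
  111–123 m: Δρ/Δz = 0.170/12 = 0.014 kg m⁻⁴
  123–144 m: Δρ/Δz = 0.540/21 = 0.026 kg m⁻⁴
  144–149 m: Δρ/Δz = 0.140/5 = 0.028 kg m⁻⁴
  149–240 m: Δρ/Δz = 2.522/91 = 0.028 kg m⁻⁴
  240–258 m: Δρ/Δz = 0.649/18 = 0.036 kg m⁻⁴
The largest gradient is in the 240–258 m interval — the pycnocline.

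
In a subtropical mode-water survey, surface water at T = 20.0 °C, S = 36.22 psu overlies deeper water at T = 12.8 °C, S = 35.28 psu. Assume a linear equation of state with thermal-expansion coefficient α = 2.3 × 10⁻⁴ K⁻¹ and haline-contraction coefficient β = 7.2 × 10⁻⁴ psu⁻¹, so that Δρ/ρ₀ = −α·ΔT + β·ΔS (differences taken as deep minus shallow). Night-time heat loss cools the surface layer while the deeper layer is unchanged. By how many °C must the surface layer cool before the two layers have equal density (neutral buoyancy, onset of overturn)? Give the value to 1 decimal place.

Neutral buoyancy requires Δρ = 0, i.e. −α(T_deep − T_surf′) + β(S_deep − S_surf) = 0.
T_surf′ = T_deep − (β/α)·ΔS = 12.8 − (7.2 × 10⁻⁴/2.3 × 10⁻⁴)·(-0.94) = 15.743 °C.
Cooling required: 20.0 − (15.743) = 4.257 °C.

4.3 °C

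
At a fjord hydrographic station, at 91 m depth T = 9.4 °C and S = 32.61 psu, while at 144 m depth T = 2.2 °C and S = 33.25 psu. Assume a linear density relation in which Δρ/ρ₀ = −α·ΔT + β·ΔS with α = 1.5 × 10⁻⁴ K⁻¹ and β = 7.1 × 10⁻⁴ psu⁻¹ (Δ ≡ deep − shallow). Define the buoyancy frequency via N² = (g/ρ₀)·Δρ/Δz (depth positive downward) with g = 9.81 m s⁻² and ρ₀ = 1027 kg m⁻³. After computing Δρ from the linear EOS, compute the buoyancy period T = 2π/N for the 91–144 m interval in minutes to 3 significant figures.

ΔT = -7.2 K, ΔS = +0.64 psu (deep − shallow).
Δρ/ρ₀ = −αΔT + βΔS = 1.08 × 10⁻³ + 4.544 × 10⁻⁴ = 1.5344 × 10⁻³, so Δρ ≈ 1.576 kg m⁻³.
N² = (g/ρ₀)·Δρ/Δz = g·(Δρ/ρ₀)/Δz = 9.81 × 1.5344 × 10⁻³ / 53 = 2.8401 × 10⁻⁴ s⁻².
N = √(2.8401 × 10⁻⁴) = 0.016853 rad s⁻¹ → T = 2π/N = 372.82 s = 6.2137 min ≈ 6.21 min.

6.21 min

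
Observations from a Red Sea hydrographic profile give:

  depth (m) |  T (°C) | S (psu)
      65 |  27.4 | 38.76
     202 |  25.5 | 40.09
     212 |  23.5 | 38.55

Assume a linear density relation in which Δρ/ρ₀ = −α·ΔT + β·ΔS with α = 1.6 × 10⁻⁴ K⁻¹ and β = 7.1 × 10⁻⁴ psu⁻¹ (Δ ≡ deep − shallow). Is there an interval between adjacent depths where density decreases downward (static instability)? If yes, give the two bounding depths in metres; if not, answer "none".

202–212 m

Evaluate Δρ/ρ₀ = −αΔT + βΔS across each adjacent pair:
  65–202 m: −αΔT+βΔS = −(1.6 × 10⁻⁴)(-1.9)+(7.1 × 10⁻⁴)(+1.33) = 1.2 × 10⁻³ → stable
  202–212 m: −αΔT+βΔS = −(1.6 × 10⁻⁴)(-2.0)+(7.1 × 10⁻⁴)(-1.54) = -7.7 × 10⁻⁴ → UNSTABLE
The 202–212 m interval has Δρ < 0: lighter water underlies denser water.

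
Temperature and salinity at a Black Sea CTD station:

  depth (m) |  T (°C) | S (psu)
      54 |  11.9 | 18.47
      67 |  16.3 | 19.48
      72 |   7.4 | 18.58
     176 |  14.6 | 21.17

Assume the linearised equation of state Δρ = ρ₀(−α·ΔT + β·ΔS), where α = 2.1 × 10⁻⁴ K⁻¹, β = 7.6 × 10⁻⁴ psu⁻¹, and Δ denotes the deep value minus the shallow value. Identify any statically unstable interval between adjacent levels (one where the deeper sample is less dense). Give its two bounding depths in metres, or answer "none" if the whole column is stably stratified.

54–67 m

Evaluate Δρ/ρ₀ = −αΔT + βΔS across each adjacent pair:
  54–67 m: −αΔT+βΔS = −(2.1 × 10⁻⁴)(+4.4)+(7.6 × 10⁻⁴)(+1.01) = -1.6 × 10⁻⁴ → UNSTABLE
  67–72 m: −αΔT+βΔS = −(2.1 × 10⁻⁴)(-8.9)+(7.6 × 10⁻⁴)(-0.90) = 1.2 × 10⁻³ → stable
  72–176 m: −αΔT+βΔS = −(2.1 × 10⁻⁴)(+7.2)+(7.6 × 10⁻⁴)(+2.59) = 4.6 × 10⁻⁴ → stable
The 54–67 m interval has Δρ < 0: lighter water underlies denser water.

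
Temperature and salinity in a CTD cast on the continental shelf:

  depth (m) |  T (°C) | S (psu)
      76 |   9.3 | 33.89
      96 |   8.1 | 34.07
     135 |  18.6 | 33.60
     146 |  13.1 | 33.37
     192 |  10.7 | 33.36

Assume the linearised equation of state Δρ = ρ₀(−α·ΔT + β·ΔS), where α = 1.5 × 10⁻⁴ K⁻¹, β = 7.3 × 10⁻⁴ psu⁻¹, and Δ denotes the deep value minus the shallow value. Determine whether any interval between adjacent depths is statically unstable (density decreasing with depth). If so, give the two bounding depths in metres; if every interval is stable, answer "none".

Evaluate Δρ/ρ₀ = −αΔT + βΔS across each adjacent pair:
  76–96 m: −αΔT+βΔS = −(1.5 × 10⁻⁴)(-1.2)+(7.3 × 10⁻⁴)(+0.18) = 3.1 × 10⁻⁴ → stable
  96–135 m: −αΔT+βΔS = −(1.5 × 10⁻⁴)(+10.5)+(7.3 × 10⁻⁴)(-0.47) = -1.9 × 10⁻³ → UNSTABLE
  135–146 m: −αΔT+βΔS = −(1.5 × 10⁻⁴)(-5.5)+(7.3 × 10⁻⁴)(-0.23) = 6.6 × 10⁻⁴ → stable
  146–192 m: −αΔT+βΔS = −(1.5 × 10⁻⁴)(-2.4)+(7.3 × 10⁻⁴)(-0.01) = 3.5 × 10⁻⁴ → stable
The 96–135 m interval has Δρ < 0: lighter water underlies denser water.

96–135 m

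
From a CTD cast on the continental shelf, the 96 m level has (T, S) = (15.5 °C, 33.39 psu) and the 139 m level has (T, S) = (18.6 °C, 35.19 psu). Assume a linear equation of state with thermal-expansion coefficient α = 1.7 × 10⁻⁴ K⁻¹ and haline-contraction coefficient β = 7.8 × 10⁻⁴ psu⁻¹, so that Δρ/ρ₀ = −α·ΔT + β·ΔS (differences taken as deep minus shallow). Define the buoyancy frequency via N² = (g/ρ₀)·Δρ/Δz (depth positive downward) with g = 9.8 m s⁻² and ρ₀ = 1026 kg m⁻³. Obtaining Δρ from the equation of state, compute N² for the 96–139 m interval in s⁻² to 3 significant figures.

ΔT = +3.1 K, ΔS = +1.80 psu (deep − shallow).
Δρ/ρ₀ = −αΔT + βΔS = -5.27 × 10⁻⁴ + 1.404 × 10⁻³ = 8.77 × 10⁻⁴, so Δρ ≈ 0.8998 kg m⁻³.
N² = (g/ρ₀)·Δρ/Δz = g·(Δρ/ρ₀)/Δz = 9.8 × 8.77 × 10⁻⁴ / 43 = 1.9987 × 10⁻⁴ s⁻² ≈ 2.00 × 10⁻⁴ s⁻².

2.00 × 10⁻⁴ s⁻²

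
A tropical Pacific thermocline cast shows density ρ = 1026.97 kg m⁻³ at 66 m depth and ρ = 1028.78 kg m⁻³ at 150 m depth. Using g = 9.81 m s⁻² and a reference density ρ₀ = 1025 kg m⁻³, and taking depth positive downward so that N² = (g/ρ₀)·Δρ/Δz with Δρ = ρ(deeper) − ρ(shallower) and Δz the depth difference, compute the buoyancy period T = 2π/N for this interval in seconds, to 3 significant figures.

Δρ = 1028.78 − 1026.97 = 1.81 kg m⁻³ over Δz = 150 − 66 = 84 m.
N² = (9.81/1025) × (1.81/84) = 2.0623 × 10⁻⁴ s⁻².
N = √(2.0623 × 10⁻⁴) = 0.014361 rad s⁻¹, so T = 2π/N = 437.52 s ≈ 438 s.

438 s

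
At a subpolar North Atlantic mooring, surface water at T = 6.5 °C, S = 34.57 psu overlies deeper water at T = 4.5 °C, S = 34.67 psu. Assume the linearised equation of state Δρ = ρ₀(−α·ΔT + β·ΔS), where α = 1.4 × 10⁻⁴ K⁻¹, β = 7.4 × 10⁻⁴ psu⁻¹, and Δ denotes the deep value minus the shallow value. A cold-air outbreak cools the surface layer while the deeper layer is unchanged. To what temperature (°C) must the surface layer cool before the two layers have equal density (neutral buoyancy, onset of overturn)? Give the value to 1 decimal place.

4.0 °C

Neutral buoyancy requires Δρ = 0, i.e. −α(T_deep − T_surf′) + β(S_deep − S_surf) = 0.
T_surf′ = T_deep − (β/α)·ΔS = 4.5 − (7.4 × 10⁻⁴/1.4 × 10⁻⁴)·(+0.10) = 3.971 °C.
Cooling required: 6.5 − (3.971) = 2.529 °C.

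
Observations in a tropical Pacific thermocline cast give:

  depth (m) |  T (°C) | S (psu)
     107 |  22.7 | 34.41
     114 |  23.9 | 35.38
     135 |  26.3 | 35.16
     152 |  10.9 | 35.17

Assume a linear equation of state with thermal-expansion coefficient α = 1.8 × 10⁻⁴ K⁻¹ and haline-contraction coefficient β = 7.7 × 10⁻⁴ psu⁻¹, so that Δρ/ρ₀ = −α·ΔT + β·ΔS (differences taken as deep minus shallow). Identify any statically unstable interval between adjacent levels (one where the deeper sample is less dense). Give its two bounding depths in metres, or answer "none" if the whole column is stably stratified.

114–135 m

Evaluate Δρ/ρ₀ = −αΔT + βΔS across each adjacent pair:
  107–114 m: −αΔT+βΔS = −(1.8 × 10⁻⁴)(+1.2)+(7.7 × 10⁻⁴)(+0.97) = 5.3 × 10⁻⁴ → stable
  114–135 m: −αΔT+βΔS = −(1.8 × 10⁻⁴)(+2.4)+(7.7 × 10⁻⁴)(-0.22) = -6.0 × 10⁻⁴ → UNSTABLE
  135–152 m: −αΔT+βΔS = −(1.8 × 10⁻⁴)(-15.4)+(7.7 × 10⁻⁴)(+0.01) = 2.8 × 10⁻³ → stable
The 114–135 m interval has Δρ < 0: lighter water underlies denser water.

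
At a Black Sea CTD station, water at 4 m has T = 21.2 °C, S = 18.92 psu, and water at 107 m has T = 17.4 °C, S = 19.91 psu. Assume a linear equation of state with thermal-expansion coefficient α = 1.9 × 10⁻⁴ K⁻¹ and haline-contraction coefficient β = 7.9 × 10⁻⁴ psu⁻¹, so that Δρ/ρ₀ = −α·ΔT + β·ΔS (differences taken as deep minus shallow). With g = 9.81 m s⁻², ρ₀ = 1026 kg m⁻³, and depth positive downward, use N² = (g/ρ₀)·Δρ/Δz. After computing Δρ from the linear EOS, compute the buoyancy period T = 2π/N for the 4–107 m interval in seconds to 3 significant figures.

ΔT = -3.8 K, ΔS = +0.99 psu (deep − shallow).
Δρ/ρ₀ = −αΔT + βΔS = 7.22 × 10⁻⁴ + 7.821 × 10⁻⁴ = 1.5041 × 10⁻³, so Δρ ≈ 1.543 kg m⁻³.
N² = (g/ρ₀)·Δρ/Δz = g·(Δρ/ρ₀)/Δz = 9.81 × 1.5041 × 10⁻³ / 103 = 1.4325 × 10⁻⁴ s⁻².
N = √(1.4325 × 10⁻⁴) = 0.011969 rad s⁻¹ → T = 2π/N = 524.95 s ≈ 525 s.

525 s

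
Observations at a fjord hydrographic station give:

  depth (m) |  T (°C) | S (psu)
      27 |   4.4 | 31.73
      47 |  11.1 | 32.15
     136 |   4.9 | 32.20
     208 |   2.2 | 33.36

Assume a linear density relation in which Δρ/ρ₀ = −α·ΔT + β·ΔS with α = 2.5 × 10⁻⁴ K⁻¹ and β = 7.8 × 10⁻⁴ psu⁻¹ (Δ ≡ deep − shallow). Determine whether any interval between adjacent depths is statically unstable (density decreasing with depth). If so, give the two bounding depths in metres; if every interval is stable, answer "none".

Evaluate Δρ/ρ₀ = −αΔT + βΔS across each adjacent pair:
  27–47 m: −αΔT+βΔS = −(2.5 × 10⁻⁴)(+6.7)+(7.8 × 10⁻⁴)(+0.42) = -1.3 × 10⁻³ → UNSTABLE
  47–136 m: −αΔT+βΔS = −(2.5 × 10⁻⁴)(-6.2)+(7.8 × 10⁻⁴)(+0.05) = 1.6 × 10⁻³ → stable
  136–208 m: −αΔT+βΔS = −(2.5 × 10⁻⁴)(-2.7)+(7.8 × 10⁻⁴)(+1.16) = 1.6 × 10⁻³ → stable
The 27–47 m interval has Δρ < 0: lighter water underlies denser water.

27–47 m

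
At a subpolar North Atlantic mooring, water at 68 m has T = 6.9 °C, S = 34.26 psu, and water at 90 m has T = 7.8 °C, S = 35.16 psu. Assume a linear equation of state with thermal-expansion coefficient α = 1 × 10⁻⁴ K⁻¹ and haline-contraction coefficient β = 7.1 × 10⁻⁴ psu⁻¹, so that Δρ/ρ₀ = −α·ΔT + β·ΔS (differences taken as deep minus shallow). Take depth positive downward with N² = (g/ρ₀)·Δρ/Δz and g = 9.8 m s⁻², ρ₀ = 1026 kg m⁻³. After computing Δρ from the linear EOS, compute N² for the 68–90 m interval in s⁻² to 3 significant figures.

2.45 × 10⁻⁴ s⁻²

ΔT = +0.9 K, ΔS = +0.90 psu (deep − shallow).
Δρ/ρ₀ = −αΔT + βΔS = -9.00 × 10⁻⁵ + 6.39 × 10⁻⁴ = 5.49 × 10⁻⁴, so Δρ ≈ 0.5633 kg m⁻³.
N² = (g/ρ₀)·Δρ/Δz = g·(Δρ/ρ₀)/Δz = 9.8 × 5.49 × 10⁻⁴ / 22 = 2.4455 × 10⁻⁴ s⁻² ≈ 2.45 × 10⁻⁴ s⁻².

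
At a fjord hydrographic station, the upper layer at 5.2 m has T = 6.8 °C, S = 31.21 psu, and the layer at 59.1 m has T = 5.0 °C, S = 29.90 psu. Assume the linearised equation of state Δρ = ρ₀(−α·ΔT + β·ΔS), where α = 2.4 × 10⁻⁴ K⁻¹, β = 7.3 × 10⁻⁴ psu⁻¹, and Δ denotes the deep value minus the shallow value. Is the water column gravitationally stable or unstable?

ΔT = 5.0 − 6.8 = -1.8 K and ΔS = 29.90 − 31.21 = -1.31 psu (deep − shallow).
−αΔT = 4.32 × 10⁻⁴; βΔS = -9.563 × 10⁻⁴; sum Δρ/ρ₀ = -5.243 × 10⁻⁴.
Δρ/ρ₀ < 0, so Δρ < 0: deeper water is lighter → statically unstable; the column would overturn.

unstable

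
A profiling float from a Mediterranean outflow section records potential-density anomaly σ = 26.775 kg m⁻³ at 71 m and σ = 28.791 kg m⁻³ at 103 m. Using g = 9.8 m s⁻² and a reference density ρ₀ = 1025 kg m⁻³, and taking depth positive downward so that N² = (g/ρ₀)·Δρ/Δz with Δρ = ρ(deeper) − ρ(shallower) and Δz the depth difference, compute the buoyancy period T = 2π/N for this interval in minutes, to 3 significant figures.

Δρ = 1028.791 − 1026.775 = 2.016 kg m⁻³ over Δz = 103 − 71 = 32 m.
N² = (9.8/1025) × (2.016/32) = 6.0234 × 10⁻⁴ s⁻².
N = √(6.0234 × 10⁻⁴) = 0.024543 rad s⁻¹, so T = 2π/N = 256.01 s = 4.2668 min ≈ 4.27 min.
Since Δρ > 0 the layer is stably stratified.

4.27 min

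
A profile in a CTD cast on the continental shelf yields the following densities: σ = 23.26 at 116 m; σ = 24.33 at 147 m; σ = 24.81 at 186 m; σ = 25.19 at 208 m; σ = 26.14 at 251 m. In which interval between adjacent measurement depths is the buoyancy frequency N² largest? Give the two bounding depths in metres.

116–147 m

Compute the density gradient over each adjacent pair:
  116–147 m: Δρ/Δz = 1.07/31 = 0.035 kg m⁻⁴
  147–186 m: Δρ/Δz = 0.48/39 = 0.012 kg m⁻⁴
  186–208 m: Δρ/Δz = 0.38/22 = 0.017 kg m⁻⁴
  208–251 m: Δρ/Δz = 0.95/43 = 0.022 kg m⁻⁴
The largest gradient is in the 116–147 m interval — the pycnocline.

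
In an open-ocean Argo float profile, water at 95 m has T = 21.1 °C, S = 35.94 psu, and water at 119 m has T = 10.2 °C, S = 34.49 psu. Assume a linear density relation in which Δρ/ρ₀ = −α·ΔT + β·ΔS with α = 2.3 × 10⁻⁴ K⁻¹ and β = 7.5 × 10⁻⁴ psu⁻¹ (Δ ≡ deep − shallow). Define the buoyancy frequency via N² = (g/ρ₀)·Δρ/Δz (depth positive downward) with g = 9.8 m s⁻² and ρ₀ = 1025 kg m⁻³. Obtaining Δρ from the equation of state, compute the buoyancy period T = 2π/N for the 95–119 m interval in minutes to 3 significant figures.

4.35 min

ΔT = -10.9 K, ΔS = -1.45 psu (deep − shallow).
Δρ/ρ₀ = −αΔT + βΔS = 2.507 × 10⁻³ − 1.0875 × 10⁻³ = 1.4195 × 10⁻³, so Δρ ≈ 1.455 kg m⁻³.
N² = (g/ρ₀)·Δρ/Δz = g·(Δρ/ρ₀)/Δz = 9.8 × 1.4195 × 10⁻³ / 24 = 5.7963 × 10⁻⁴ s⁻².
N = √(5.7963 × 10⁻⁴) = 0.024076 rad s⁻¹ → T = 2π/N = 260.97 s = 4.3495 min ≈ 4.35 min.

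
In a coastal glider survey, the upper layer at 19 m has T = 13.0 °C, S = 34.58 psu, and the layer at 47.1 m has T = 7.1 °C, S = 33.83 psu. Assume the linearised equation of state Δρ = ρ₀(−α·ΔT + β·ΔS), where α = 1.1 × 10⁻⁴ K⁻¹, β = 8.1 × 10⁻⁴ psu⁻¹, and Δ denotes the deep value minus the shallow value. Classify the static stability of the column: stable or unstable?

stable

ΔT = 7.1 − 13.0 = -5.9 K and ΔS = 33.83 − 34.58 = -0.75 psu (deep − shallow).
−αΔT = 6.49 × 10⁻⁴; βΔS = -6.075 × 10⁻⁴; sum Δρ/ρ₀ = 4.15 × 10⁻⁵.
Δρ/ρ₀ > 0, so Δρ > 0: deeper water is denser → statically stable.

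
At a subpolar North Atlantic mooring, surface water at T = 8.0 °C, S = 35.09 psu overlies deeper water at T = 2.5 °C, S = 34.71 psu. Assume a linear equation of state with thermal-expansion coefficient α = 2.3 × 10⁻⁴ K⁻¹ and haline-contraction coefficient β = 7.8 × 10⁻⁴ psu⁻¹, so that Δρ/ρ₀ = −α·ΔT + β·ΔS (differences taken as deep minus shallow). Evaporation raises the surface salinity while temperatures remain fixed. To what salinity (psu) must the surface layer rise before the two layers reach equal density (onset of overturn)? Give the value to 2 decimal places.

36.33 psu

Neutral buoyancy requires −α(T_deep − T_surf) + β(S_deep − S_surf′) = 0.
S_surf′ = S_deep − (α/β)·ΔT = 34.71 − (2.3 × 10⁻⁴/7.8 × 10⁻⁴)·(-5.5) = 36.3318 psu.
Increase required: 36.3318 − 35.09 = 1.2418 psu.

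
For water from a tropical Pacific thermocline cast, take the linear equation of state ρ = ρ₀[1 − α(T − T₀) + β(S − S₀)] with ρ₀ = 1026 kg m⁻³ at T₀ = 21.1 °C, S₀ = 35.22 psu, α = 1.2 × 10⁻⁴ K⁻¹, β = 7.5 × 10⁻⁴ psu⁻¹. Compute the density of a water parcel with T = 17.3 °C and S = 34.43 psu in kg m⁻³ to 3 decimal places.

1025.860 kg m⁻³

T − T₀ = -3.8 K, S − S₀ = -0.79 psu.
Bracket = 1 − α·(-3.8) + β·(-0.79) = 1 + (-1.365 × 10⁻⁴) = 0.9998635.
ρ = 1026 × 0.9998635 = 1025.860 kg m⁻³.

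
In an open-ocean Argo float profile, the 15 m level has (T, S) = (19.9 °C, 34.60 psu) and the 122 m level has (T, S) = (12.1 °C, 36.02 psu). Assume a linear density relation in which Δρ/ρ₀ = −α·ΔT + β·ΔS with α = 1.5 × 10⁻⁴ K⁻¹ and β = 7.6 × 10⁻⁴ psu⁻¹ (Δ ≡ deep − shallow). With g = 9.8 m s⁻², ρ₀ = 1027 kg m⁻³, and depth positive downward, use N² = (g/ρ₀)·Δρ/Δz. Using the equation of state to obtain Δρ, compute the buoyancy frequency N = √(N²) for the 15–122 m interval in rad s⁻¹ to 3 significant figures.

0.0144 rad s⁻¹

ΔT = -7.8 K, ΔS = +1.42 psu (deep − shallow).
Δρ/ρ₀ = −αΔT + βΔS = 1.17 × 10⁻³ + 1.0792 × 10⁻³ = 2.2492 × 10⁻³, so Δρ ≈ 2.310 kg m⁻³.
N² = (g/ρ₀)·Δρ/Δz = g·(Δρ/ρ₀)/Δz = 9.8 × 2.2492 × 10⁻³ / 107 = 2.0600 × 10⁻⁴ s⁻².
N = √(2.0600 × 10⁻⁴) = 0.014353 rad s⁻¹ ≈ 0.0144 rad s⁻¹.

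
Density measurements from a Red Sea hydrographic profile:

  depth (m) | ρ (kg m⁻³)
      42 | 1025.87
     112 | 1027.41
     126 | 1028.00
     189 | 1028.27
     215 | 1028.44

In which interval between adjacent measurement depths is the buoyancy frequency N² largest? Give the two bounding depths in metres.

112–126 m

Compute the density gradient over each adjacent pair:
  42–112 m: Δρ/Δz = 1.54/70 = 0.022 kg m⁻⁴
  112–126 m: Δρ/Δz = 0.59/14 = 0.042 kg m⁻⁴
  126–189 m: Δρ/Δz = 0.27/63 = 4.3 × 10⁻³ kg m⁻⁴
  189–215 m: Δρ/Δz = 0.17/26 = 6.5 × 10⁻³ kg m⁻⁴
The largest gradient is in the 112–126 m interval — the pycnocline.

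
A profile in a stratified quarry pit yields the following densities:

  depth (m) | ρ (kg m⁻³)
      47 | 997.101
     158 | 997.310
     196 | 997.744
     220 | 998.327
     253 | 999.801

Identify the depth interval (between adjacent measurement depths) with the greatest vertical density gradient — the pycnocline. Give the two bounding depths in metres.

220–253 m

Compute the density gradient over each adjacent pair:
  47–158 m: Δρ/Δz = 0.209/111 = 1.9 × 10⁻³ kg m⁻⁴
  158–196 m: Δρ/Δz = 0.434/38 = 0.011 kg m⁻⁴
  196–220 m: Δρ/Δz = 0.583/24 = 0.024 kg m⁻⁴
  220–253 m: Δρ/Δz = 1.474/33 = 0.045 kg m⁻⁴
The largest gradient is in the 220–253 m interval — the pycnocline.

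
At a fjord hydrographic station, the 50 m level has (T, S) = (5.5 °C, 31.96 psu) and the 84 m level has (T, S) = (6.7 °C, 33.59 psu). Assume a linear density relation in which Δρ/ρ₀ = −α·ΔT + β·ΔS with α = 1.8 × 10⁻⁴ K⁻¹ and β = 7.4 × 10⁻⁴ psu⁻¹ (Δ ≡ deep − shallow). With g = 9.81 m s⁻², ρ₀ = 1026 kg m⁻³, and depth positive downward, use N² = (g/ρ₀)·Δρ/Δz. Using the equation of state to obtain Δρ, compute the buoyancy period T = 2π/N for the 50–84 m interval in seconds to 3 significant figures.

ΔT = +1.2 K, ΔS = +1.63 psu (deep − shallow).
Δρ/ρ₀ = −αΔT + βΔS = -2.16 × 10⁻⁴ + 1.2062 × 10⁻³ = 9.902 × 10⁻⁴, so Δρ ≈ 1.016 kg m⁻³.
N² = (g/ρ₀)·Δρ/Δz = g·(Δρ/ρ₀)/Δz = 9.81 × 9.902 × 10⁻⁴ / 34 = 2.8570 × 10⁻⁴ s⁻².
N = √(2.8570 × 10⁻⁴) = 0.016903 rad s⁻¹ → T = 2π/N = 371.72 s ≈ 372 s.

372 s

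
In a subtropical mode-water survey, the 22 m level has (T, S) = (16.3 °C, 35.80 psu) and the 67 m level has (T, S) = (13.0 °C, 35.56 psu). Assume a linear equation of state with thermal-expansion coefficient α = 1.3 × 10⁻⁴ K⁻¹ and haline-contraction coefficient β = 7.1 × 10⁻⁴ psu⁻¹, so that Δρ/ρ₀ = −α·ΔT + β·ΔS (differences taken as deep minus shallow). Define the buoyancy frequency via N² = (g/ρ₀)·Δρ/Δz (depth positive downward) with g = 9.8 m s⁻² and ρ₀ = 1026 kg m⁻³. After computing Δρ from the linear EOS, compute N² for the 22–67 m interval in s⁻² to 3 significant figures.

5.63 × 10⁻⁵ s⁻²

ΔT = -3.3 K, ΔS = -0.24 psu (deep − shallow).
Δρ/ρ₀ = −αΔT + βΔS = 4.29 × 10⁻⁴ − 1.704 × 10⁻⁴ = 2.586 × 10⁻⁴, so Δρ ≈ 0.2653 kg m⁻³.
N² = (g/ρ₀)·Δρ/Δz = g·(Δρ/ρ₀)/Δz = 9.8 × 2.586 × 10⁻⁴ / 45 = 5.6317 × 10⁻⁵ s⁻² ≈ 5.63 × 10⁻⁵ s⁻².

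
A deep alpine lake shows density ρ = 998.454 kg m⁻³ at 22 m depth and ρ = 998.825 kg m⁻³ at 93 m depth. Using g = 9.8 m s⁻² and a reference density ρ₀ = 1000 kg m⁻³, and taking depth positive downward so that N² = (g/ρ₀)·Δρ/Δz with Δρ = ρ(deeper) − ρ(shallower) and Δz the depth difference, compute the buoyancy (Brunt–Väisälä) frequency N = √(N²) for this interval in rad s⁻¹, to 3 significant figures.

Δρ = 998.825 − 998.454 = 0.371 kg m⁻³ over Δz = 93 − 22 = 71 m.
N² = (9.8/1000) × (0.371/71) = 5.1208 × 10⁻⁵ s⁻².
N = √(5.1208 × 10⁻⁵) = 7.1560 × 10⁻³ rad s⁻¹ ≈ 7.16 × 10⁻³ rad s⁻¹.

7.16 × 10⁻³ rad s⁻¹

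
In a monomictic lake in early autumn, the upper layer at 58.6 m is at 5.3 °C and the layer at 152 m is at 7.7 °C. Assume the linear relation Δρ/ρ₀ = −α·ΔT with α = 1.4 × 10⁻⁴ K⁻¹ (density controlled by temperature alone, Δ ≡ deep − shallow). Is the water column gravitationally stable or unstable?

unstable

ΔT = 7.7 − 5.3 = +2.4 K, so Δρ/ρ₀ = −αΔT = -3.36 × 10⁻⁴.
Δρ/ρ₀ < 0, so Δρ < 0: deeper water is lighter → statically unstable; the column would overturn.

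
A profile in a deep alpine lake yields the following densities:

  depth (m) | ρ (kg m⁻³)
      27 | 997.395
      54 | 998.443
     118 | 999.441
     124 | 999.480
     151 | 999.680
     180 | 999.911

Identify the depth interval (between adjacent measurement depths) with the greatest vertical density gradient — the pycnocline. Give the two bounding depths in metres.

27–54 m

Compute the density gradient over each adjacent pair:
  27–54 m: Δρ/Δz = 1.048/27 = 0.039 kg m⁻⁴
  54–118 m: Δρ/Δz = 0.998/64 = 0.016 kg m⁻⁴
  118–124 m: Δρ/Δz = 0.039/6 = 6.5 × 10⁻³ kg m⁻⁴
  124–151 m: Δρ/Δz = 0.200/27 = 7.4 × 10⁻³ kg m⁻⁴
  151–180 m: Δρ/Δz = 0.231/29 = 8.0 × 10⁻³ kg m⁻⁴
The largest gradient is in the 27–54 m interval — the pycnocline.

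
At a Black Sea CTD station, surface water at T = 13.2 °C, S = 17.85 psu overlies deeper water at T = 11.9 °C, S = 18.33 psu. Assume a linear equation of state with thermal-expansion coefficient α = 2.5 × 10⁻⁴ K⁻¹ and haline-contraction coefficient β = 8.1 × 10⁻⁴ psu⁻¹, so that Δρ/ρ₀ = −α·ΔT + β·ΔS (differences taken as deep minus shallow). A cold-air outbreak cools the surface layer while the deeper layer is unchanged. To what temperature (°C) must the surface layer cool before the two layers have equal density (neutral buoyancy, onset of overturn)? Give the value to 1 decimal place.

10.3 °C

Neutral buoyancy requires Δρ = 0, i.e. −α(T_deep − T_surf′) + β(S_deep − S_surf) = 0.
T_surf′ = T_deep − (β/α)·ΔS = 11.9 − (8.1 × 10⁻⁴/2.5 × 10⁻⁴)·(+0.48) = 10.345 °C.
Cooling required: 13.2 − (10.345) = 2.855 °C.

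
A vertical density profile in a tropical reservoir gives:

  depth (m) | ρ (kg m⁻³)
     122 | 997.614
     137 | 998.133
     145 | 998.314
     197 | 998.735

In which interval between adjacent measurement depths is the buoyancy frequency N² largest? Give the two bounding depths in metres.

Compute the density gradient over each adjacent pair:
  122–137 m: Δρ/Δz = 0.519/15 = 0.035 kg m⁻⁴
  137–145 m: Δρ/Δz = 0.181/8 = 0.023 kg m⁻⁴
  145–197 m: Δρ/Δz = 0.421/52 = 8.1 × 10⁻³ kg m⁻⁴
The largest gradient is in the 122–137 m interval — the pycnocline.

122–137 m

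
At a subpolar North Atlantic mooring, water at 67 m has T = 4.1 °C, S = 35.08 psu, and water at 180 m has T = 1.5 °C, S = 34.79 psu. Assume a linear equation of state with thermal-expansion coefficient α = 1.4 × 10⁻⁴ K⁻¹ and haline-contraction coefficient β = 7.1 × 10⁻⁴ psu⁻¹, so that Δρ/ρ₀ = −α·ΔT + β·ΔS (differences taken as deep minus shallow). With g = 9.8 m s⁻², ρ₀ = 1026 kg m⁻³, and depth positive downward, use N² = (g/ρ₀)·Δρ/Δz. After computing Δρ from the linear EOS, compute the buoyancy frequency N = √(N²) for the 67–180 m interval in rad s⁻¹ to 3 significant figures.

3.70 × 10⁻³ rad s⁻¹

ΔT = -2.6 K, ΔS = -0.29 psu (deep − shallow).
Δρ/ρ₀ = −αΔT + βΔS = 3.64 × 10⁻⁴ − 2.059 × 10⁻⁴ = 1.581 × 10⁻⁴, so Δρ ≈ 0.1622 kg m⁻³.
N² = (g/ρ₀)·Δρ/Δz = g·(Δρ/ρ₀)/Δz = 9.8 × 1.581 × 10⁻⁴ / 113 = 1.3711 × 10⁻⁵ s⁻².
N = √(1.3711 × 10⁻⁵) = 3.7028 × 10⁻³ rad s⁻¹ ≈ 3.70 × 10⁻³ rad s⁻¹.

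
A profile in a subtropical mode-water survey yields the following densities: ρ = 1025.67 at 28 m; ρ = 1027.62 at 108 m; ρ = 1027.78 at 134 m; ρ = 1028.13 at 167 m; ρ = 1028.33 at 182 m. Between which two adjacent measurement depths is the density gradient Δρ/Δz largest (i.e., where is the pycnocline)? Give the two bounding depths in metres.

28–108 m

Compute the density gradient over each adjacent pair:
  28–108 m: Δρ/Δz = 1.95/80 = 0.024 kg m⁻⁴
  108–134 m: Δρ/Δz = 0.16/26 = 6.2 × 10⁻³ kg m⁻⁴
  134–167 m: Δρ/Δz = 0.35/33 = 0.011 kg m⁻⁴
  167–182 m: Δρ/Δz = 0.20/15 = 0.013 kg m⁻⁴
The largest gradient is in the 28–108 m interval — the pycnocline.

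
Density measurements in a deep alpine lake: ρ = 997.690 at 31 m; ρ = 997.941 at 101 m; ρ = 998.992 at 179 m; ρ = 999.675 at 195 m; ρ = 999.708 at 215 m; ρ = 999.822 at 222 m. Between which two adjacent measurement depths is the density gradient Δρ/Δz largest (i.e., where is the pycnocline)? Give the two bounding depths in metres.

Compute the density gradient over each adjacent pair:
  31–101 m: Δρ/Δz = 0.251/70 = 3.6 × 10⁻³ kg m⁻⁴
  101–179 m: Δρ/Δz = 1.051/78 = 0.013 kg m⁻⁴
  179–195 m: Δρ/Δz = 0.683/16 = 0.043 kg m⁻⁴
  195–215 m: Δρ/Δz = 0.033/20 = 1.6 × 10⁻³ kg m⁻⁴
  215–222 m: Δρ/Δz = 0.114/7 = 0.016 kg m⁻⁴
The largest gradient is in the 179–195 m interval — the pycnocline.

179–195 m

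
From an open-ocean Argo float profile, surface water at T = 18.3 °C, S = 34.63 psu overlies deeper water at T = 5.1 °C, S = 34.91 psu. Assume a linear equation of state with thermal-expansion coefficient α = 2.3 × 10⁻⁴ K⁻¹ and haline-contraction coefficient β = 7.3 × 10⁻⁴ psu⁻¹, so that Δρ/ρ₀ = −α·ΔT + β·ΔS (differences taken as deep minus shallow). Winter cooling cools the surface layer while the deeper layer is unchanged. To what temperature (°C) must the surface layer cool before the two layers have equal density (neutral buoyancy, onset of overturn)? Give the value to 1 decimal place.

4.2 °C

Neutral buoyancy requires Δρ = 0, i.e. −α(T_deep − T_surf′) + β(S_deep − S_surf) = 0.
T_surf′ = T_deep − (β/α)·ΔS = 5.1 − (7.3 × 10⁻⁴/2.3 × 10⁻⁴)·(+0.28) = 4.211 °C.
Cooling required: 18.3 − (4.211) = 14.089 °C.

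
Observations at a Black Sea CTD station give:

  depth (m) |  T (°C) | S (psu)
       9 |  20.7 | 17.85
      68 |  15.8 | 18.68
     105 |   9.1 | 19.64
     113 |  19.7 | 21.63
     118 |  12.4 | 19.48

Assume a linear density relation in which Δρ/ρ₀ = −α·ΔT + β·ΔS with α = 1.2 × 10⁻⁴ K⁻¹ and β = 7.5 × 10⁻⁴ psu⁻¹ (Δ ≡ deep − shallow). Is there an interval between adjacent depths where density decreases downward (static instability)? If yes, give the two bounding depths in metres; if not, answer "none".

113–118 m

Evaluate Δρ/ρ₀ = −αΔT + βΔS across each adjacent pair:
  9–68 m: −αΔT+βΔS = −(1.2 × 10⁻⁴)(-4.9)+(7.5 × 10⁻⁴)(+0.83) = 1.2 × 10⁻³ → stable
  68–105 m: −αΔT+βΔS = −(1.2 × 10⁻⁴)(-6.7)+(7.5 × 10⁻⁴)(+0.96) = 1.5 × 10⁻³ → stable
  105–113 m: −αΔT+βΔS = −(1.2 × 10⁻⁴)(+10.6)+(7.5 × 10⁻⁴)(+1.99) = 2.2 × 10⁻⁴ → stable
  113–118 m: −αΔT+βΔS = −(1.2 × 10⁻⁴)(-7.3)+(7.5 × 10⁻⁴)(-2.15) = -7.4 × 10⁻⁴ → UNSTABLE
The 113–118 m interval has Δρ < 0: lighter water underlies denser water.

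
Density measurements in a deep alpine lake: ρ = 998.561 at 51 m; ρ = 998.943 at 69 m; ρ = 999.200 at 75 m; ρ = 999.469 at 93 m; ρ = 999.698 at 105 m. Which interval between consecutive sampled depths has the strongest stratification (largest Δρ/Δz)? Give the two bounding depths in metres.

69–75 m

Compute the density gradient over each adjacent pair:
  51–69 m: Δρ/Δz = 0.382/18 = 0.021 kg m⁻⁴
  69–75 m: Δρ/Δz = 0.257/6 = 0.043 kg m⁻⁴
  75–93 m: Δρ/Δz = 0.269/18 = 0.015 kg m⁻⁴
  93–105 m: Δρ/Δz = 0.229/12 = 0.019 kg m⁻⁴
The largest gradient is in the 69–75 m interval — the pycnocline.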